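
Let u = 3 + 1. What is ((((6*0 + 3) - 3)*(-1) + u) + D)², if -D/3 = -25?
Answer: 6241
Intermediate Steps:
D = 75 (D = -3*(-25) = 75)
u = 4
((((6*0 + 3) - 3)*(-1) + u) + D)² = ((((6*0 + 3) - 3)*(-1) + 4) + 75)² = ((((0 + 3) - 3)*(-1) + 4) + 75)² = (((3 - 3)*(-1) + 4) + 75)² = ((0*(-1) + 4) + 75)² = ((0 + 4) + 75)² = (4 + 75)² = 79² = 6241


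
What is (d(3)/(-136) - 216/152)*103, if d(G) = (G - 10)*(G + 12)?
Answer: -172731/2584 ≈ -66.846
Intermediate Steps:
d(G) = (-10 + G)*(12 + G)
(d(3)/(-136) - 216/152)*103 = ((-120 + 3**2 + 2*3)/(-136) - 216/152)*103 = ((-120 + 9 + 6)*(-1/136) - 216*1/152)*103 = (-105*(-1/136) - 27/19)*103 = (105/136 - 27/19)*103 = -1677/2584*103 = -172731/2584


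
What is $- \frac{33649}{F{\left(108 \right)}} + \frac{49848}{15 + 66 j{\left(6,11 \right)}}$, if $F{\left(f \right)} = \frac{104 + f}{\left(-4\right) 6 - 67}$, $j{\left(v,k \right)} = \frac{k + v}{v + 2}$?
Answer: $\frac{647936581}{43884} \approx 14765.0$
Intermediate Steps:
$j{\left(v,k \right)} = \frac{k + v}{2 + v}$
$F{\left(f \right)} = - \frac{8}{7} - \frac{f}{91}$ ($F{\left(f \right)} = \frac{104 + f}{-24 - 67} = \frac{104 + f}{-91} = \left(104 + f\right) \left(- \frac{1}{91}\right) = - \frac{8}{7} - \frac{f}{91}$)
$- \frac{33649}{F{\left(108 \right)}} + \frac{49848}{15 + 66 j{\left(6,11 \right)}} = - \frac{33649}{- \frac{8}{7} - \frac{108}{91}} + \frac{49848}{15 + 66 \frac{11 + 6}{2 + 6}} = - \frac{33649}{- \frac{8}{7} - \frac{108}{91}} + \frac{49848}{15 + 66 \cdot \frac{1}{8} \cdot 17} = - \frac{33649}{- \frac{212}{91}} + \frac{49848}{15 + 66 \cdot \frac{1}{8} \cdot 17} = \left(-33649\right) \left(- \frac{91}{212}\right) + \frac{49848}{15 + 66 \cdot \frac{17}{8}} = \frac{3062059}{212} + \frac{49848}{15 + \frac{561}{4}} = \frac{3062059}{212} + \frac{49848}{\frac{621}{4}} = \frac{3062059}{212} + 49848 \cdot \frac{4}{621} = \frac{3062059}{212} + \frac{66464}{207} = \frac{647936581}{43884}$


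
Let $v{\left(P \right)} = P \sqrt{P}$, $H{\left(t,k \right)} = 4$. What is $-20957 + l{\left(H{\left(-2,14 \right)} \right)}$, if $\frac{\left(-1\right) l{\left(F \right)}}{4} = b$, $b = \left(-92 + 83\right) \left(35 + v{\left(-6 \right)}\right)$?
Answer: $-19697 - 216 i \sqrt{6} \approx -19697.0 - 529.09 i$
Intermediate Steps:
$v{\left(P \right)} = P^{\frac{3}{2}}$
$b = -315 + 54 i \sqrt{6}$ ($b = \left(-92 + 83\right) \left(35 + \left(-6\right)^{\frac{3}{2}}\right) = - 9 \left(35 - 6 i \sqrt{6}\right) = -315 + 54 i \sqrt{6} \approx -315.0 + 132.27 i$)
$l{\left(F \right)} = 1260 - 216 i \sqrt{6}$ ($l{\left(F \right)} = - 4 \left(-315 + 54 i \sqrt{6}\right) = 1260 - 216 i \sqrt{6}$)
$-20957 + l{\left(H{\left(-2,14 \right)} \right)} = -20957 + \left(1260 - 216 i \sqrt{6}\right) = -19697 - 216 i \sqrt{6}$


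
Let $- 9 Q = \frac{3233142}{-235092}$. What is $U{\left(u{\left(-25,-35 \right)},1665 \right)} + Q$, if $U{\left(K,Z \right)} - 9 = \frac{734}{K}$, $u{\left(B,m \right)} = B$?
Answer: $- \frac{1676983}{89050} \approx -18.832$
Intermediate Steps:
$Q = \frac{5443}{3562}$ ($Q = - \frac{3233142 \frac{1}{-235092}}{9} = - \frac{3233142 \left(- \frac{1}{235092}\right)}{9} = \left(- \frac{1}{9}\right) \left(- \frac{48987}{3562}\right) = \frac{5443}{3562} \approx 1.5281$)
$U{\left(K,Z \right)} = 9 + \frac{734}{K}$
$U{\left(u{\left(-25,-35 \right)},1665 \right)} + Q = \left(9 + \frac{734}{-25}\right) + \frac{5443}{3562} = \left(9 + 734 \left(- \frac{1}{25}\right)\right) + \frac{5443}{3562} = \left(9 - \frac{734}{25}\right) + \frac{5443}{3562} = - \frac{509}{25} + \frac{5443}{3562} = - \frac{1676983}{89050}$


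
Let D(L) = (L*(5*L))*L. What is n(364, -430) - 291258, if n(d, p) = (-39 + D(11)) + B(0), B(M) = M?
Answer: -284642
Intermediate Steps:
D(L) = 5*L³ (D(L) = (5*L²)*L = 5*L³)
n(d, p) = 6616 (n(d, p) = (-39 + 5*11³) + 0 = (-39 + 5*1331) + 0 = (-39 + 6655) + 0 = 6616 + 0 = 6616)
n(364, -430) - 291258 = 6616 - 291258 = -284642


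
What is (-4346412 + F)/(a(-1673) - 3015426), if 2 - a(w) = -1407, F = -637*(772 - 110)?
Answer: 4768106/3014017 ≈ 1.5820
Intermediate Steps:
F = -421694 (F = -637*662 = -421694)
a(w) = 1409 (a(w) = 2 - 1*(-1407) = 2 + 1407 = 1409)
(-4346412 + F)/(a(-1673) - 3015426) = (-4346412 - 421694)/(1409 - 3015426) = -4768106/(-3014017) = -4768106*(-1/3014017) = 4768106/3014017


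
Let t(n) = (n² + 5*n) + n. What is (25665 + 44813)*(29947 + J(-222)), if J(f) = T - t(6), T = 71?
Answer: 2110534188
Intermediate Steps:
t(n) = n² + 6*n
J(f) = -1 (J(f) = 71 - 6*(6 + 6) = 71 - 6*12 = 71 - 1*72 = 71 - 72 = -1)
(25665 + 44813)*(29947 + J(-222)) = (25665 + 44813)*(29947 - 1) = 70478*29946 = 2110534188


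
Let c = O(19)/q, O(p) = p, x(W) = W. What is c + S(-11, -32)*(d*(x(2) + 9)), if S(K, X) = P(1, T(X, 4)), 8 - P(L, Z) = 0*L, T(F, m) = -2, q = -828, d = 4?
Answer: 291437/828 ≈ 351.98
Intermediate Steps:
P(L, Z) = 8 (P(L, Z) = 8 - 0*L = 8 - 1*0 = 8 + 0 = 8)
S(K, X) = 8
c = -19/828 (c = 19/(-828) = 19*(-1/828) = -19/828 ≈ -0.022947)
c + S(-11, -32)*(d*(x(2) + 9)) = -19/828 + 8*(4*(2 + 9)) = -19/828 + 8*(4*11) = -19/828 + 8*44 = -19/828 + 352 = 291437/828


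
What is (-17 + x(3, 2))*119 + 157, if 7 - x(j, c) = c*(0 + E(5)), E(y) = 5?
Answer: -2223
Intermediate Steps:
x(j, c) = 7 - 5*c (x(j, c) = 7 - c*(0 + 5) = 7 - c*5 = 7 - 5*c)
(-17 + x(3, 2))*119 + 157 = (-17 + (7 - 5*2))*119 + 157 = (-17 + (7 - 10))*119 + 157 = (-17 - 3)*119 + 157 = -20*119 + 157 = -2380 + 157 = -2223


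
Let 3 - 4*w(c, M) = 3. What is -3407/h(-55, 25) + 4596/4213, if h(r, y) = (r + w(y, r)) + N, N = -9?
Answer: 38245/704 ≈ 54.325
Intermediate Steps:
w(c, M) = 0 (w(c, M) = 3/4 - 1/4*3 = 3/4 - 3/4 = 0)
h(r, y) = -9 + r (h(r, y) = (r + 0) - 9 = r - 9 = -9 + r)
-3407/h(-55, 25) + 4596/4213 = -3407/(-9 - 55) + 4596/4213 = -3407/(-64) + 4596*(1/4213) = -3407*(-1/64) + 12/11 = 3407/64 + 12/11 = 38245/704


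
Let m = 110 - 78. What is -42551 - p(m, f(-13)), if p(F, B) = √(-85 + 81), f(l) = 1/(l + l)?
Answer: -42551 - 2*I ≈ -42551.0 - 2.0*I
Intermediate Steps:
m = 32
f(l) = 1/(2*l)
p(F, B) = 2*I (p(F, B) = √(-4) = 2*I)
-42551 - p(m, f(-13)) = -42551 - 2*I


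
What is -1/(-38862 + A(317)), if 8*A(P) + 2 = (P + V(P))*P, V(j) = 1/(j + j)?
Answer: 16/420817 ≈ 3.8021e-5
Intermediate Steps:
V(j) = 1/(2*j)
A(P) = -1/4 + P*(P + 1/(2*P))/8 (A(P) = -1/4 + ((P + 1/(2*P))*P)/8 = -1/4 + (P*(P + 1/(2*P)))/8 = -1/4 + P*(P + 1/(2*P))/8)
-1/(-38862 + A(317)) = -1/(-38862 + (-3/16 + (1/8)*317**2)) = -1/(-38862 + (-3/16 + (1/8)*100489)) = -1/(-38862 + (-3/16 + 100489/8)) = -1/(-38862 + 200975/16) = -1/(-420817/16) = -1*(-16/420817) = 16/420817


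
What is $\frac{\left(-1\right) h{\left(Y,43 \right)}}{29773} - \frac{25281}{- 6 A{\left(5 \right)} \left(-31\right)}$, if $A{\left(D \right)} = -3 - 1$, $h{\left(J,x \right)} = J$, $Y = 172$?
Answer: $\frac{250854415}{7383704} \approx 33.974$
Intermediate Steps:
$A{\left(D \right)} = -4$ ($A{\left(D \right)} = -3 - 1 = -4$)
$\frac{\left(-1\right) h{\left(Y,43 \right)}}{29773} - \frac{25281}{- 6 A{\left(5 \right)} \left(-31\right)} = \frac{\left(-1\right) 172}{29773} - \frac{25281}{\left(-6\right) \left(-4\right) \left(-31\right)} = \left(-172\right) \frac{1}{29773} - \frac{25281}{24 \left(-31\right)} = - \frac{172}{29773} - \frac{25281}{-744} = - \frac{172}{29773} - - \frac{8427}{248} = - \frac{172}{29773} + \frac{8427}{248} = \frac{250854415}{7383704}$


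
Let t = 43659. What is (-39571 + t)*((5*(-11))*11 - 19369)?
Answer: -81653712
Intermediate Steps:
(-39571 + t)*((5*(-11))*11 - 19369) = (-39571 + 43659)*((5*(-11))*11 - 19369) = 4088*(-55*11 - 19369) = 4088*(-605 - 19369) = 4088*(-19974) = -81653712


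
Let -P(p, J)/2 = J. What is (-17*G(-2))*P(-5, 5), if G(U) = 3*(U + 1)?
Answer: -510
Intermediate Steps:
P(p, J) = -2*J
G(U) = 3 + 3*U (G(U) = 3*(1 + U) = 3 + 3*U)
(-17*G(-2))*P(-5, 5) = (-17*(3 + 3*(-2)))*(-2*5) = -17*(3 - 6)*(-10) = -17*(-3)*(-10) = 51*(-10) = -510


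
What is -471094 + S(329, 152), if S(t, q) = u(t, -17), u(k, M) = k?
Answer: -470765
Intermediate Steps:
S(t, q) = t
-471094 + S(329, 152) = -471094 + 329 = -470765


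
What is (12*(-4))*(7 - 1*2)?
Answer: -240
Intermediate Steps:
(12*(-4))*(7 - 1*2) = -48*(7 - 2) = -48*5 = -240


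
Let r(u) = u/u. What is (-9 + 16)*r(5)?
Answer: 7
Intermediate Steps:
r(u) = 1
(-9 + 16)*r(5) = (-9 + 16)*1 = 7*1 = 7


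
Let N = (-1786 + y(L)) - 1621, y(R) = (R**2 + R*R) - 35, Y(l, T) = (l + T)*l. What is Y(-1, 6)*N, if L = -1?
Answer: 17200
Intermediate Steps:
Y(l, T) = l*(T + l) (Y(l, T) = (T + l)*l = l*(T + l))
y(R) = -35 + 2*R**2 (y(R) = (R**2 + R**2) - 35 = 2*R**2 - 35 = -35 + 2*R**2)
N = -3440 (N = (-1786 + (-35 + 2*(-1)**2)) - 1621 = (-1786 + (-35 + 2*1)) - 1621 = (-1786 + (-35 + 2)) - 1621 = (-1786 - 33) - 1621 = -1819 - 1621 = -3440)
Y(-1, 6)*N = -(6 - 1)*(-3440) = -1*5*(-3440) = -5*(-3440) = 17200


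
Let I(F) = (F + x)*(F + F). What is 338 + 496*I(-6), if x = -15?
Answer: 125330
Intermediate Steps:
I(F) = 2*F*(-15 + F) (I(F) = (F - 15)*(F + F) = (-15 + F)*(2*F) = 2*F*(-15 + F))
338 + 496*I(-6) = 338 + 496*(2*(-6)*(-15 - 6)) = 338 + 496*(2*(-6)*(-21)) = 338 + 496*252 = 338 + 124992 = 125330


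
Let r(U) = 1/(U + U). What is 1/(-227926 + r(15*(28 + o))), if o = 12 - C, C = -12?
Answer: -1560/355564559 ≈ -4.3874e-6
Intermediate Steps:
o = 24 (o = 12 - 1*(-12) = 12 + 12 = 24)
r(U) = 1/(2*U)
1/(-227926 + r(15*(28 + o))) = 1/(-227926 + 1/(2*((15*(28 + 24))))) = 1/(-227926 + 1/(2*((15*52)))) = 1/(-227926 + (1/2)/780) = 1/(-227926 + (1/2)*(1/780)) = 1/(-227926 + 1/1560) = 1/(-355564559/1560) = -1560/355564559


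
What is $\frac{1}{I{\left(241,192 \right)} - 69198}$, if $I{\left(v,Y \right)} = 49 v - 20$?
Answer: $- \frac{1}{57409} \approx -1.7419 \cdot 10^{-5}$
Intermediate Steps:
$I{\left(v,Y \right)} = -20 + 49 v$
$\frac{1}{I{\left(241,192 \right)} - 69198} = \frac{1}{\left(-20 + 49 \cdot 241\right) - 69198} = \frac{1}{\left(-20 + 11809\right) - 69198} = \frac{1}{11789 - 69198} = \frac{1}{-57409} = - \frac{1}{57409}$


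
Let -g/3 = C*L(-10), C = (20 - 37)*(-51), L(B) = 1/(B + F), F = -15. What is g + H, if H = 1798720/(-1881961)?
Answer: 4850012561/47049025 ≈ 103.08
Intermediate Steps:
L(B) = 1/(-15 + B) (L(B) = 1/(B - 15) = 1/(-15 + B))
H = -1798720/1881961 (H = 1798720*(-1/1881961) = -1798720/1881961 ≈ -0.95577)
C = 867 (C = -17*(-51) = 867)
g = 2601/25 (g = -2601/(-15 - 10) = -2601/(-25) = -2601*(-1)/25 = -3*(-867/25) = 2601/25 ≈ 104.04)
g + H = 2601/25 - 1798720/1881961 = 4850012561/47049025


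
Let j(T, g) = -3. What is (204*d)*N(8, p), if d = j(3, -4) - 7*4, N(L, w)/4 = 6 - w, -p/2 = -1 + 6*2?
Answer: -708288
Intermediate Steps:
p = -22 (p = -2*(-1 + 6*2) = -2*(-1 + 12) = -2*11 = -22)
N(L, w) = 24 - 4*w (N(L, w) = 4*(6 - w) = 24 - 4*w)
d = -31 (d = -3 - 7*4 = -3 - 28 = -31)
(204*d)*N(8, p) = (204*(-31))*(24 - 4*(-22)) = -6324*(24 + 88) = -6324*112 = -708288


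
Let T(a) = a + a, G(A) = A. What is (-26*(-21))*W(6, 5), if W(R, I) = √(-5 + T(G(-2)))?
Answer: 1638*I ≈ 1638.0*I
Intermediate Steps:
T(a) = 2*a
W(R, I) = 3*I (W(R, I) = √(-5 + 2*(-2)) = √(-5 - 4) = √(-9) = 3*I)
(-26*(-21))*W(6, 5) = (-26*(-21))*(3*I) = 546*(3*I) = 1638*I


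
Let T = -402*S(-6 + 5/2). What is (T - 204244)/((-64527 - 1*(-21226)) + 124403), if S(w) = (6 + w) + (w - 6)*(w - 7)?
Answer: -490697/162204 ≈ -3.0252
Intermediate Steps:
S(w) = 6 + w + (-7 + w)*(-6 + w) (S(w) = (6 + w) + (-6 + w)*(-7 + w) = (6 + w) + (-7 + w)*(-6 + w) = 6 + w + (-7 + w)*(-6 + w))
T = -82209/2 (T = -402*(48 + (-6 + 5/2)**2 - 12*(-6 + 5/2)) = -402*(48 + (-7/2)**2 - 12*(-7/2)) = -402*(48 + 49/4 + 42) = -402*409/4 = -82209/2 ≈ -41105.)
(T - 204244)/((-64527 - 1*(-21226)) + 124403) = (-82209/2 - 204244)/((-64527 - 1*(-21226)) + 124403) = -490697/(2*((-64527 + 21226) + 124403)) = -490697/(2*(-43301 + 124403)) = -490697/2/81102 = -490697/2*1/81102 = -490697/162204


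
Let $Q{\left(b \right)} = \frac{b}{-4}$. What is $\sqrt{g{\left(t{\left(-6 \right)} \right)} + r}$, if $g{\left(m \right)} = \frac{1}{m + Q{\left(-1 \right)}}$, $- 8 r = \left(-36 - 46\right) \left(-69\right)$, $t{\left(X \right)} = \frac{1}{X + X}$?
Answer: $\frac{i \sqrt{2805}}{2} \approx 26.481 i$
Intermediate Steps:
$Q{\left(b \right)} = - \frac{b}{4}$ ($Q{\left(b \right)} = b \left(- \frac{1}{4}\right) = - \frac{b}{4}$)
$t{\left(X \right)} = \frac{1}{2 X}$
$r = - \frac{2829}{4}$ ($r = - \frac{\left(-36 - 46\right) \left(-69\right)}{8} = - \frac{\left(-82\right) \left(-69\right)}{8} = \left(- \frac{1}{8}\right) 5658 = - \frac{2829}{4} \approx -707.25$)
$g{\left(m \right)} = \frac{1}{\frac{1}{4} + m}$ ($g{\left(m \right)} = \frac{1}{m - - \frac{1}{4}} = \frac{1}{m + \frac{1}{4}} = \frac{1}{\frac{1}{4} + m}$)
$\sqrt{g{\left(t{\left(-6 \right)} \right)} + r} = \sqrt{\frac{4}{1 + 4 \frac{1}{2 \left(-6\right)}} - \frac{2829}{4}} = \sqrt{\frac{4}{1 + 4 \cdot \frac{1}{2} \left(- \frac{1}{6}\right)} - \frac{2829}{4}} = \sqrt{\frac{4}{1 + 4 \left(- \frac{1}{12}\right)} - \frac{2829}{4}} = \sqrt{\frac{4}{1 - \frac{1}{3}} - \frac{2829}{4}} = \sqrt{\frac{4}{\frac{2}{3}} - \frac{2829}{4}} = \sqrt{4 \cdot \frac{3}{2} - \frac{2829}{4}} = \sqrt{6 - \frac{2829}{4}} = \sqrt{- \frac{2805}{4}} = \frac{i \sqrt{2805}}{2}$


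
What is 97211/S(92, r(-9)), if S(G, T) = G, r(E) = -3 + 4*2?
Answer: 97211/92 ≈ 1056.6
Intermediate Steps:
r(E) = 5 (r(E) = -3 + 8 = 5)
97211/S(92, r(-9)) = 97211/92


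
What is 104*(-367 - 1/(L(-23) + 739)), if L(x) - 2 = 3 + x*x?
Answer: -48587968/1273 ≈ -38168.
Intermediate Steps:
L(x) = 5 + x**2 (L(x) = 2 + (3 + x*x) = 2 + (3 + x**2) = 5 + x**2)
104*(-367 - 1/(L(-23) + 739)) = 104*(-367 - 1/((5 + (-23)**2) + 739)) = 104*(-367 - 1/((5 + 529) + 739)) = 104*(-367 - 1/(534 + 739)) = 104*(-367 - 1/1273) = 104*(-467192/1273) = -48587968/1273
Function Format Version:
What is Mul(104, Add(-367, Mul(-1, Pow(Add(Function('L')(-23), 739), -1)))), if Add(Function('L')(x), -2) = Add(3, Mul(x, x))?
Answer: Rational(-48587968, 1273) ≈ -38168.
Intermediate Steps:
Function('L')(x) = Add(5, Pow(x, 2)) (Function('L')(x) = Add(2, Add(3, Mul(x, x))) = Add(2, Add(3, Pow(x, 2))) = Add(5, Pow(x, 2)))
Mul(104, Add(-367, Mul(-1, Pow(Add(Function('L')(-23), 739), -1)))) = Mul(104, Add(-367, Mul(-1, Pow(Add(Add(5, Pow(-23, 2)), 739), -1)))) = Mul(104, Add(-367, Mul(-1, Pow(Add(Add(5, 529), 739), -1)))) = Mul(104, Add(-367, Mul(-1, Pow(Add(534, 739), -1)))) = Mul(104, Add(-367, Mul(-1, Pow(1273, -1)))) = Mul(104, Add(-367, Mul(-1, Rational(1, 1273)))) = Mul(104, Add(-367, Rational(-1, 1273))) = Mul(104, Rational(-467192, 1273)) = Rational(-48587968, 1273)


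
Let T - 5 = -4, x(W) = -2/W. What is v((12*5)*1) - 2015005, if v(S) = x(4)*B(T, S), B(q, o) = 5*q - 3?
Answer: -2015006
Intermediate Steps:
T = 1 (T = 5 - 4 = 1)
B(q, o) = -3 + 5*q
v(S) = -1 (v(S) = (-2/4)*(-3 + 5*1) = (-2*1/4)*(-3 + 5) = -1/2*2 = -1)
v((12*5)*1) - 2015005 = -1 - 2015005 = -2015006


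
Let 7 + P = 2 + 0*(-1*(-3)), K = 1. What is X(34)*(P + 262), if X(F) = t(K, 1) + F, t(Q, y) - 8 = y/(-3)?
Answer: 32125/3 ≈ 10708.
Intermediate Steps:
t(Q, y) = 8 - y/3 (t(Q, y) = 8 + y/(-3) = 8 + y*(-⅓) = 8 - y/3)
X(F) = 23/3 + F (X(F) = (8 - ⅓*1) + F = (8 - ⅓) + F = 23/3 + F)
P = -5 (P = -7 + (2 + 0*(-1*(-3))) = -7 + (2 + 0*3) = -7 + (2 + 0) = -7 + 2 = -5)
X(34)*(P + 262) = (23/3 + 34)*(-5 + 262) = (125/3)*257 = 32125/3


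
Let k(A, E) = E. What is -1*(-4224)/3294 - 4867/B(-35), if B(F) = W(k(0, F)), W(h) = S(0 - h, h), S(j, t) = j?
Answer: -2647343/19215 ≈ -137.77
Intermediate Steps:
W(h) = -h (W(h) = 0 - h = -h)
B(F) = -F
-1*(-4224)/3294 - 4867/B(-35) = -1*(-4224)/3294 - 4867/((-1*(-35))) = 4224*(1/3294) - 4867/35 = 704/549 - 4867*1/35 = 704/549 - 4867/35 = -2647343/19215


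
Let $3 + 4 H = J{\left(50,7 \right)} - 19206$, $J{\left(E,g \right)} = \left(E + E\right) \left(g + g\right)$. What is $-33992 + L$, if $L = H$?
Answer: $- \frac{153777}{4} \approx -38444.0$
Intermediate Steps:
$J{\left(E,g \right)} = 4 E g$ ($J{\left(E,g \right)} = 2 E 2 g = 4 E g$)
$H = - \frac{17809}{4}$ ($H = - \frac{3}{4} + \frac{4 \cdot 50 \cdot 7 - 19206}{4} = - \frac{3}{4} + \frac{1400 - 19206}{4} = - \frac{3}{4} + \frac{1}{4} \left(-17806\right) = - \frac{3}{4} - \frac{8903}{2} = - \frac{17809}{4} \approx -4452.3$)
$L = - \frac{17809}{4} \approx -4452.3$
$-33992 + L = -33992 - \frac{17809}{4} = - \frac{153777}{4}$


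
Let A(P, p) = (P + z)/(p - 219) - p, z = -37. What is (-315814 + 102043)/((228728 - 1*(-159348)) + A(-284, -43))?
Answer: -18669334/33895833 ≈ -0.55079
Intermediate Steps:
A(P, p) = -p + (-37 + P)/(-219 + p) (A(P, p) = (P - 37)/(p - 219) - p = (-37 + P)/(-219 + p) - p = -p + (-37 + P)/(-219 + p))
(-315814 + 102043)/((228728 - 1*(-159348)) + A(-284, -43)) = (-315814 + 102043)/((228728 - 1*(-159348)) + (-37 - 284 - 1*(-43)**2 + 219*(-43))/(-219 - 43)) = -213771/((228728 + 159348) + (-37 - 284 - 1*1849 - 9417)/(-262)) = -213771/(388076 - (-37 - 284 - 1849 - 9417)/262) = -213771/(388076 - 1/262*(-11587)) = -213771/(388076 + 11587/262) = -213771/101687499/262 = -213771*262/101687499 = -18669334/33895833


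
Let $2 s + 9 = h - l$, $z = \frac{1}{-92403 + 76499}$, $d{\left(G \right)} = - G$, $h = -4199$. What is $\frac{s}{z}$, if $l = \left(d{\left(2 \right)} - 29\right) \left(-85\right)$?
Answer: $54415536$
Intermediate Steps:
$l = 2635$ ($l = \left(\left(-1\right) 2 - 29\right) \left(-85\right) = \left(-2 - 29\right) \left(-85\right) = \left(-31\right) \left(-85\right) = 2635$)
$z = - \frac{1}{15904}$ ($z = \frac{1}{-15904} = - \frac{1}{15904} \approx -6.2877 \cdot 10^{-5}$)
$s = - \frac{6843}{2}$ ($s = - \frac{9}{2} + \frac{-4199 - 2635}{2} = - \frac{9}{2} + \frac{1}{2} \left(-6834\right) = - \frac{9}{2} - 3417 = - \frac{6843}{2} \approx -3421.5$)
$\frac{s}{z} = - \frac{6843}{2 \left(- \frac{1}{15904}\right)} = \left(- \frac{6843}{2}\right) \left(-15904\right) = 54415536$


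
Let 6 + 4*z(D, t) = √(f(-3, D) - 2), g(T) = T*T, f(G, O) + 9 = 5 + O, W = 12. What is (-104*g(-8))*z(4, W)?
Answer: 9984 - 1664*I*√2 ≈ 9984.0 - 2353.3*I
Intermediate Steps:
f(G, O) = -4 + O (f(G, O) = -9 + (5 + O) = -4 + O)
g(T) = T²
z(D, t) = -3/2 + √(-6 + D)/4 (z(D, t) = -3/2 + √((-4 + D) - 2)/4 = -3/2 + √(-6 + D)/4)
(-104*g(-8))*z(4, W) = (-104*(-8)²)*(-3/2 + √(-6 + 4)/4) = (-104*64)*(-3/2 + √(-2)/4) = -6656*(-3/2 + (I*√2)/4) = -6656*(-3/2 + I*√2/4) = 9984 - 1664*I*√2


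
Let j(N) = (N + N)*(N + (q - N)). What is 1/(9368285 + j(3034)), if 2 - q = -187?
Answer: 1/10515137 ≈ 9.5101e-8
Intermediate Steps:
q = 189 (q = 2 - 1*(-187) = 2 + 187 = 189)
j(N) = 378*N (j(N) = (N + N)*(N + (189 - N)) = (2*N)*189 = 378*N)
1/(9368285 + j(3034)) = 1/(9368285 + 378*3034) = 1/(9368285 + 1146852) = 1/10515137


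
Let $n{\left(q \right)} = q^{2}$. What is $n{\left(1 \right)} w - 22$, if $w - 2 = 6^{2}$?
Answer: $16$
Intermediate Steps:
$w = 38$ ($w = 2 + 6^{2} = 2 + 36 = 38$)
$n{\left(1 \right)} w - 22 = 1^{2} \cdot 38 - 22 = 1 \cdot 38 - 22 = 38 - 22 = 16$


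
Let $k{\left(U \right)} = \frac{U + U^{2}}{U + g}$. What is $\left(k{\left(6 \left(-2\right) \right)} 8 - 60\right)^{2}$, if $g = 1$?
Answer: $24336$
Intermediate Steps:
$k{\left(U \right)} = \frac{U + U^{2}}{1 + U}$ ($k{\left(U \right)} = \frac{U + U^{2}}{U + 1} = \frac{U + U^{2}}{1 + U}$)
$\left(k{\left(6 \left(-2\right) \right)} 8 - 60\right)^{2} = \left(6 \left(-2\right) 8 - 60\right)^{2} = \left(\left(-12\right) 8 - 60\right)^{2} = \left(-96 - 60\right)^{2} = \left(-156\right)^{2} = 24336$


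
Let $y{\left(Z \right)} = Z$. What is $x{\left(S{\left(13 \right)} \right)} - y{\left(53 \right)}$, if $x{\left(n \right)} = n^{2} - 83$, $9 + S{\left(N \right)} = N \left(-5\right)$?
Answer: $5340$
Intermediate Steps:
$S{\left(N \right)} = -9 - 5 N$ ($S{\left(N \right)} = -9 + N \left(-5\right) = -9 - 5 N$)
$x{\left(n \right)} = -83 + n^{2}$
$x{\left(S{\left(13 \right)} \right)} - y{\left(53 \right)} = \left(-83 + \left(-9 - 65\right)^{2}\right) - 53 = \left(-83 + \left(-74\right)^{2}\right) - 53 = \left(-83 + 5476\right) - 53 = 5393 - 53 = 5340$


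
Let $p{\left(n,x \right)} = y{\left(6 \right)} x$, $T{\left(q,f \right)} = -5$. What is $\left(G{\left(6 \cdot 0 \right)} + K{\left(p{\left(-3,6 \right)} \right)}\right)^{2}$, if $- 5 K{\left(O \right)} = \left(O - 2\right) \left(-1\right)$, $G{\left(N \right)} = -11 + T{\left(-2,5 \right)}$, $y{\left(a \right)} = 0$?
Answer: $\frac{6724}{25} \approx 268.96$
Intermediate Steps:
$G{\left(N \right)} = -16$ ($G{\left(N \right)} = -11 - 5 = -16$)
$p{\left(n,x \right)} = 0$ ($p{\left(n,x \right)} = 0 x = 0$)
$K{\left(O \right)} = - \frac{2}{5} + \frac{O}{5}$ ($K{\left(O \right)} = - \frac{\left(O - 2\right) \left(-1\right)}{5} = - \frac{\left(-2 + O\right) \left(-1\right)}{5} = - \frac{2 - O}{5} = - \frac{2}{5} + \frac{O}{5}$)
$\left(G{\left(6 \cdot 0 \right)} + K{\left(p{\left(-3,6 \right)} \right)}\right)^{2} = \left(-16 + \left(- \frac{2}{5} + \frac{1}{5} \cdot 0\right)\right)^{2} = \left(-16 + \left(- \frac{2}{5} + 0\right)\right)^{2} = \left(-16 - \frac{2}{5}\right)^{2} = \left(- \frac{82}{5}\right)^{2} = \frac{6724}{25}$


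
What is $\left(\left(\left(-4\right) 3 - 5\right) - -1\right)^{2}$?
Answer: $256$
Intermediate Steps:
$\left(\left(\left(-4\right) 3 - 5\right) - -1\right)^{2} = \left(\left(-12 - 5\right) + \left(2 - 1\right)\right)^{2} = \left(-17 + 1\right)^{2} = \left(-16\right)^{2} = 256$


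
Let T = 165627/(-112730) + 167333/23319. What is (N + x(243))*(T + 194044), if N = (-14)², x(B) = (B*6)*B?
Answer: 18082830367817594293/262875087 ≈ 6.8789e+10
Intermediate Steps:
x(B) = 6*B² (x(B) = (6*B)*B = 6*B²)
T = 15001193077/2628750870 (T = 165627*(-1/112730) + 167333*(1/23319) = -165627/112730 + 167333/23319 = 15001193077/2628750870 ≈ 5.7066)
N = 196
(N + x(243))*(T + 194044) = (196 + 6*243²)*(15001193077/2628750870 + 194044) = (196 + 6*59049)*(510108335011357/2628750870) = (196 + 354294)*(510108335011357/2628750870) = 354490*(510108335011357/2628750870) = 18082830367817594293/262875087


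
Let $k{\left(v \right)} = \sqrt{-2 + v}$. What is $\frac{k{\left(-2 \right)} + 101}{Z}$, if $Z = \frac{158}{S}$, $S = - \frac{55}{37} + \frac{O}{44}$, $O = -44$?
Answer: $- \frac{4646}{2923} - \frac{92 i}{2923} \approx -1.5895 - 0.031475 i$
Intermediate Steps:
$S = - \frac{92}{37}$ ($S = - \frac{55}{37} - \frac{44}{44} = \left(-55\right) \frac{1}{37} - 1 = - \frac{55}{37} - 1 = - \frac{92}{37} \approx -2.4865$)
$Z = - \frac{2923}{46}$ ($Z = \frac{158}{- \frac{92}{37}} = 158 \left(- \frac{37}{92}\right) = - \frac{2923}{46} \approx -63.543$)
$\frac{k{\left(-2 \right)} + 101}{Z} = \frac{\sqrt{-2 - 2} + 101}{- \frac{2923}{46}} = \left(\sqrt{-4} + 101\right) \left(- \frac{46}{2923}\right) = \left(2 i + 101\right) \left(- \frac{46}{2923}\right) = \left(101 + 2 i\right) \left(- \frac{46}{2923}\right) = - \frac{4646}{2923} - \frac{92 i}{2923}$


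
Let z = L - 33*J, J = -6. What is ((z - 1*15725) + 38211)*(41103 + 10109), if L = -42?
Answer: 1159542104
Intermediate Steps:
z = 156 (z = -42 - 33*(-6) = -42 + 198 = 156)
((z - 1*15725) + 38211)*(41103 + 10109) = ((156 - 1*15725) + 38211)*(41103 + 10109) = ((156 - 15725) + 38211)*51212 = (-15569 + 38211)*51212 = 22642*51212 = 1159542104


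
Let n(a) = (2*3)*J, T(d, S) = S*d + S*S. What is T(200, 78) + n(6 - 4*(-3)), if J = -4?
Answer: 21660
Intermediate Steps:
T(d, S) = S² + S*d (T(d, S) = S*d + S² = S² + S*d)
n(a) = -24 (n(a) = (2*3)*(-4) = 6*(-4) = -24)
T(200, 78) + n(6 - 4*(-3)) = 78*(78 + 200) - 24 = 78*278 - 24 = 21684 - 24 = 21660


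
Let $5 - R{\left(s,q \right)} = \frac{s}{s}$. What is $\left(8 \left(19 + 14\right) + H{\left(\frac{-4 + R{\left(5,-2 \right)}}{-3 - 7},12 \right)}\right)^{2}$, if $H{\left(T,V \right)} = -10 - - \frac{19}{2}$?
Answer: $\frac{277729}{4} \approx 69432.0$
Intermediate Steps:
$R{\left(s,q \right)} = 4$ ($R{\left(s,q \right)} = 5 - \frac{s}{s} = 5 - 1 = 4$)
$H{\left(T,V \right)} = - \frac{1}{2}$ ($H{\left(T,V \right)} = -10 - \left(-19\right) \frac{1}{2} = -10 - - \frac{19}{2} = -10 + \frac{19}{2} = - \frac{1}{2}$)
$\left(8 \left(19 + 14\right) + H{\left(\frac{-4 + R{\left(5,-2 \right)}}{-3 - 7},12 \right)}\right)^{2} = \left(8 \left(19 + 14\right) - \frac{1}{2}\right)^{2} = \left(8 \cdot 33 - \frac{1}{2}\right)^{2} = \left(264 - \frac{1}{2}\right)^{2} = \left(\frac{527}{2}\right)^{2} = \frac{277729}{4}$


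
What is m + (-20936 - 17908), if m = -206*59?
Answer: -50998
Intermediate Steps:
m = -12154
m + (-20936 - 17908) = -12154 + (-20936 - 17908) = -12154 - 38844 = -50998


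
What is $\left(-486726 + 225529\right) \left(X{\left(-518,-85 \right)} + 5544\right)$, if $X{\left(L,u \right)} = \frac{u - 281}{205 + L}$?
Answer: $- \frac{453343438686}{313} \approx -1.4484 \cdot 10^{9}$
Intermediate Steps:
$X{\left(L,u \right)} = \frac{-281 + u}{205 + L}$
$\left(-486726 + 225529\right) \left(X{\left(-518,-85 \right)} + 5544\right) = \left(-486726 + 225529\right) \left(\frac{-281 - 85}{205 - 518} + 5544\right) = - 261197 \left(\frac{1}{-313} \left(-366\right) + 5544\right) = - 261197 \left(\left(- \frac{1}{313}\right) \left(-366\right) + 5544\right) = - 261197 \left(\frac{366}{313} + 5544\right) = \left(-261197\right) \frac{1735638}{313} = - \frac{453343438686}{313}$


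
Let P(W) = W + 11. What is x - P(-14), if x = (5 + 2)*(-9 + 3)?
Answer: -39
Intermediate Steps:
P(W) = 11 + W
x = -42 (x = 7*(-6) = -42)
x - P(-14) = -42 - (11 - 14) = -42 - 1*(-3) = -42 + 3 = -39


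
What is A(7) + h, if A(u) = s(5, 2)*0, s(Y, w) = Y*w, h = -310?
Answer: -310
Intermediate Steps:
A(u) = 0 (A(u) = (5*2)*0 = 10*0 = 0)
A(7) + h = 0 - 310 = -310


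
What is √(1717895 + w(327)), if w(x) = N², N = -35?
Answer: 4*√107445 ≈ 1311.2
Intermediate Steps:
w(x) = 1225 (w(x) = (-35)² = 1225)
√(1717895 + w(327)) = √(1717895 + 1225) = √1719120 = 4*√107445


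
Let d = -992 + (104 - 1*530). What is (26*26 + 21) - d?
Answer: 2115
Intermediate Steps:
d = -1418 (d = -992 + (104 - 530) = -992 - 426 = -1418)
(26*26 + 21) - d = (26*26 + 21) - 1*(-1418) = (676 + 21) + 1418 = 697 + 1418 = 2115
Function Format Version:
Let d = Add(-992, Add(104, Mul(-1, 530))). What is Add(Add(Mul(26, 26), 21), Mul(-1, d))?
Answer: 2115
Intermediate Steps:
d = -1418 (d = Add(-992, Add(104, -530)) = Add(-992, -426) = -1418)
Add(Add(Mul(26, 26), 21), Mul(-1, d)) = Add(Add(Mul(26, 26), 21), Mul(-1, -1418)) = Add(Add(676, 21), 1418) = Add(697, 1418) = 2115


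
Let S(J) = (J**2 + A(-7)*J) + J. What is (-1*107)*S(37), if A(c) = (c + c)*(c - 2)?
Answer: -649276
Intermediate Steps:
A(c) = 2*c*(-2 + c) (A(c) = (2*c)*(-2 + c) = 2*c*(-2 + c))
S(J) = J**2 + 127*J (S(J) = (J**2 + (2*(-7)*(-2 - 7))*J) + J = (J**2 + (2*(-7)*(-9))*J) + J = (J**2 + 126*J) + J = J**2 + 127*J)
(-1*107)*S(37) = (-1*107)*(37*(127 + 37)) = -3959*164 = -107*6068 = -649276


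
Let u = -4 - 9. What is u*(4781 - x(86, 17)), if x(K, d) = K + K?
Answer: -59917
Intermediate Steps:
u = -13
x(K, d) = 2*K
u*(4781 - x(86, 17)) = -13*(4781 - 2*86) = -13*(4781 - 1*172) = -13*(4781 - 172) = -13*4609 = -59917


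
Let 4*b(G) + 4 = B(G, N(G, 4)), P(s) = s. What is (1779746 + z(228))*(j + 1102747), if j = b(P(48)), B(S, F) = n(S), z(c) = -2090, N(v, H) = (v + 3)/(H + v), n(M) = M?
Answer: 1960324375248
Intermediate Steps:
N(v, H) = (3 + v)/(H + v)
B(S, F) = S
b(G) = -1 + G/4
j = 11 (j = -1 + (¼)*48 = -1 + 12 = 11)
(1779746 + z(228))*(j + 1102747) = (1779746 - 2090)*(11 + 1102747) = 1777656*1102758 = 1960324375248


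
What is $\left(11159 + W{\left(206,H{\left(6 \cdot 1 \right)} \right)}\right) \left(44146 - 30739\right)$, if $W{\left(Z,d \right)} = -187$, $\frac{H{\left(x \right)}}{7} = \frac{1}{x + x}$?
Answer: $147101604$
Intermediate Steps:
$H{\left(x \right)} = \frac{7}{2 x}$ ($H{\left(x \right)} = \frac{7}{x + x} = \frac{7}{2 x}$)
$\left(11159 + W{\left(206,H{\left(6 \cdot 1 \right)} \right)}\right) \left(44146 - 30739\right) = \left(11159 - 187\right) \left(44146 - 30739\right) = 10972 \cdot 13407 = 147101604$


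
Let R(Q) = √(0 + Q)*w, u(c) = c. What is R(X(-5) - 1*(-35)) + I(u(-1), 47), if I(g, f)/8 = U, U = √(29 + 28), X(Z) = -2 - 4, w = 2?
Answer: 2*√29 + 8*√57 ≈ 71.169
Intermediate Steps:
X(Z) = -6
U = √57 ≈ 7.5498
I(g, f) = 8*√57
R(Q) = 2*√Q (R(Q) = √(0 + Q)*2 = √Q*2 = 2*√Q)
R(X(-5) - 1*(-35)) + I(u(-1), 47) = 2*√(-6 - 1*(-35)) + 8*√57 = 2*√(-6 + 35) + 8*√57 = 2*√29 + 8*√57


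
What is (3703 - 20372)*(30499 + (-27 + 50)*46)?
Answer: -526023633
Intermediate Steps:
(3703 - 20372)*(30499 + (-27 + 50)*46) = -16669*(30499 + 23*46) = -16669*(30499 + 1058) = -16669*31557 = -526023633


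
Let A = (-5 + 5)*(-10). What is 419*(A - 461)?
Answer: -193159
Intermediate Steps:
A = 0 (A = 0*(-10) = 0)
419*(A - 461) = 419*(0 - 461) = 419*(-461) = -193159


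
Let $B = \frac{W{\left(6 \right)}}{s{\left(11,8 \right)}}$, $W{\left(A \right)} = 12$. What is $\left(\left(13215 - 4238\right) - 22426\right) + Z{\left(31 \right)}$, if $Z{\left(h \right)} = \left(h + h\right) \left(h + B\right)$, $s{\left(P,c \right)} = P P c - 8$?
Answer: $- \frac{461049}{40} \approx -11526.0$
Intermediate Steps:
$s{\left(P,c \right)} = -8 + c P^{2}$ ($s{\left(P,c \right)} = P^{2} c - 8 = c P^{2} - 8 = -8 + c P^{2}$)
$B = \frac{1}{80}$ ($B = \frac{12}{-8 + 8 \cdot 11^{2}} = \frac{12}{-8 + 8 \cdot 121} = \frac{12}{-8 + 968} = \frac{12}{960} = 12 \cdot \frac{1}{960} = \frac{1}{80} \approx 0.0125$)
$Z{\left(h \right)} = 2 h \left(\frac{1}{80} + h\right)$ ($Z{\left(h \right)} = \left(h + h\right) \left(h + \frac{1}{80}\right) = 2 h \left(\frac{1}{80} + h\right)$)
$\left(\left(13215 - 4238\right) - 22426\right) + Z{\left(31 \right)} = \left(\left(13215 - 4238\right) - 22426\right) + \frac{1}{40} \cdot 31 \left(1 + 80 \cdot 31\right) = \left(8977 - 22426\right) + \frac{1}{40} \cdot 31 \left(1 + 2480\right) = -13449 + \frac{1}{40} \cdot 31 \cdot 2481 = -13449 + \frac{76911}{40} = - \frac{461049}{40}$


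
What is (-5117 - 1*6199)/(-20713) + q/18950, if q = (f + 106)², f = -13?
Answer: 393584937/392511350 ≈ 1.0027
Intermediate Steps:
q = 8649 (q = (-13 + 106)² = 93² = 8649)
(-5117 - 1*6199)/(-20713) + q/18950 = (-5117 - 1*6199)/(-20713) + 8649/18950 = (-5117 - 6199)*(-1/20713) + 8649*(1/18950) = -11316*(-1/20713) + 8649/18950 = 11316/20713 + 8649/18950 = 393584937/392511350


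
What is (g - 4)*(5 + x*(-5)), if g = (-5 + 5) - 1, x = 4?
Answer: 75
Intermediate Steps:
g = -1 (g = 0 - 1 = -1)
(g - 4)*(5 + x*(-5)) = (-1 - 4)*(5 + 4*(-5)) = -5*(5 - 20) = -5*(-15) = 75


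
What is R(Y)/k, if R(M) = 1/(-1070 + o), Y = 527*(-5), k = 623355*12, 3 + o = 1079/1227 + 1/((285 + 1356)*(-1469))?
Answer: -328649087/2635680553535742300 ≈ -1.2469e-10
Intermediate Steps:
o = -696939765/328649087 (o = -3 + (1079/1227 + 1/((285 + 1356)*(-1469))) = -3 + (1079*(1/1227) - 1/1469/1641) = -3 + (1079/1227 + (1/1641)*(-1/1469)) = -3 + (1079/1227 - 1/2410629) = -3 + 289007496/328649087 = -696939765/328649087 ≈ -2.1206)
k = 7480260
Y = -2635
R(M) = -328649087/352351462855 (R(M) = 1/(-1070 - 696939765/328649087) = 1/(-352351462855/328649087) = -328649087/352351462855)
R(Y)/k = -328649087/352351462855/7480260 = -328649087/352351462855*1/7480260 = -328649087/2635680553535742300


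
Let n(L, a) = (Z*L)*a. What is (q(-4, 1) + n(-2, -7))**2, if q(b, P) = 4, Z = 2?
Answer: 1024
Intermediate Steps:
n(L, a) = 2*L*a (n(L, a) = (2*L)*a = 2*L*a)
(q(-4, 1) + n(-2, -7))**2 = (4 + 2*(-2)*(-7))**2 = (4 + 28)**2 = 32**2 = 1024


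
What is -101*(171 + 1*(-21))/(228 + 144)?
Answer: -2525/62 ≈ -40.726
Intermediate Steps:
-101*(171 + 1*(-21))/(228 + 144) = -101*(171 - 21)/372 = -15150/372 = -101*25/62 = -2525/62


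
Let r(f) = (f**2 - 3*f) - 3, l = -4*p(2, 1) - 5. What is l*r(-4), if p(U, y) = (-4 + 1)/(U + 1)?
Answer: -25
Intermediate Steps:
p(U, y) = -3/(1 + U)
l = -1 (l = -(-12)/(1 + 2) - 5 = -(-12)/3 - 5 = -4*(-1) - 5 = 4 - 5 = -1)
r(f) = -3 + f**2 - 3*f
l*r(-4) = -(-3 + (-4)**2 - 3*(-4)) = -(-3 + 16 + 12) = -1*25 = -25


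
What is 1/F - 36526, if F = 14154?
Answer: -516989003/14154 ≈ -36526.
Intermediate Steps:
1/F - 36526 = 1/14154 - 36526 = -516989003/14154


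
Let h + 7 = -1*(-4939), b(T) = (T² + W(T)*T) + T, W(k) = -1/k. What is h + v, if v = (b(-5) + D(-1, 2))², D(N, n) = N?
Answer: 5256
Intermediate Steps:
b(T) = -1 + T + T² (b(T) = (T² + (-1/T)*T) + T = (T² - 1) + T = (-1 + T²) + T = -1 + T + T²)
v = 324 (v = ((-1 - 5*(1 - 5)) - 1)² = ((-1 - 5*(-4)) - 1)² = ((-1 + 20) - 1)² = (19 - 1)² = 18² = 324)
h = 4932 (h = -7 - 1*(-4939) = -7 + 4939 = 4932)
h + v = 4932 + 324 = 5256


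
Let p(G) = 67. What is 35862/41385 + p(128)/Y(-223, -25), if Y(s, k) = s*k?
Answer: 13513563/15381425 ≈ 0.87856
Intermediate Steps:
Y(s, k) = k*s
35862/41385 + p(128)/Y(-223, -25) = 35862/41385 + 67/((-25*(-223))) = 35862*(1/41385) + 67/5575 = 11954/13795 + 67*(1/5575) = 11954/13795 + 67/5575 = 13513563/15381425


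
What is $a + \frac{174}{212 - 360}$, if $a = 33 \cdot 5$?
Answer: $\frac{12123}{74} \approx 163.82$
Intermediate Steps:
$a = 165$
$a + \frac{174}{212 - 360} = 165 + \frac{174}{212 - 360} = 165 + \frac{174}{-148} = 165 + 174 \left(- \frac{1}{148}\right) = 165 - \frac{87}{74} = \frac{12123}{74}$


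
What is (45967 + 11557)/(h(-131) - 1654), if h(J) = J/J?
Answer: -57524/1653 ≈ -34.800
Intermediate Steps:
h(J) = 1
(45967 + 11557)/(h(-131) - 1654) = (45967 + 11557)/(1 - 1654) = 57524/(-1653) = 57524*(-1/1653) = -57524/1653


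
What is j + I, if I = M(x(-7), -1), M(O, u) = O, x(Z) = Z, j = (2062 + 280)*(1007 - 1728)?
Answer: -1688589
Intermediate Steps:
j = -1688582 (j = 2342*(-721) = -1688582)
I = -7
j + I = -1688582 - 7 = -1688589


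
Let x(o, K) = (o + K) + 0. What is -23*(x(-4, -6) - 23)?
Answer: 759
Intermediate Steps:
x(o, K) = K + o (x(o, K) = (K + o) + 0 = K + o)
-23*(x(-4, -6) - 23) = -23*((-6 - 4) - 23) = -23*(-10 - 23) = -23*(-33) = 759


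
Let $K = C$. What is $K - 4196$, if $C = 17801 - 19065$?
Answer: $-5460$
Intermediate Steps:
$C = -1264$ ($C = 17801 - 19065 = -1264$)
$K = -1264$
$K - 4196 = -1264 - 4196 = -5460$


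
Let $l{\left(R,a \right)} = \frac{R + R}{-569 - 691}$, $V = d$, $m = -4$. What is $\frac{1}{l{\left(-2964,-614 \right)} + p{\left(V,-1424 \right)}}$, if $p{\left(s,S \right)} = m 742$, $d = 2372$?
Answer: $- \frac{105}{311146} \approx -0.00033746$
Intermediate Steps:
$V = 2372$
$l{\left(R,a \right)} = - \frac{R}{630}$ ($l{\left(R,a \right)} = \frac{2 R}{-1260} = 2 R \left(- \frac{1}{1260}\right) = - \frac{R}{630}$)
$p{\left(s,S \right)} = -2968$ ($p{\left(s,S \right)} = \left(-4\right) 742 = -2968$)
$\frac{1}{l{\left(-2964,-614 \right)} + p{\left(V,-1424 \right)}} = \frac{1}{\left(- \frac{1}{630}\right) \left(-2964\right) - 2968} = \frac{1}{\frac{494}{105} - 2968} = \frac{1}{- \frac{311146}{105}} = - \frac{105}{311146}$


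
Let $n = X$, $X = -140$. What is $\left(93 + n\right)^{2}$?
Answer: $2209$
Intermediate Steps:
$n = -140$
$\left(93 + n\right)^{2} = \left(93 - 140\right)^{2} = \left(-47\right)^{2} = 2209$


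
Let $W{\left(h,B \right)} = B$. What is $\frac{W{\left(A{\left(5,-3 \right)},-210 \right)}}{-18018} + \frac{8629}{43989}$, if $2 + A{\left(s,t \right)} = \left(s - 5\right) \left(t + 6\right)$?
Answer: $\frac{39614}{190619} \approx 0.20782$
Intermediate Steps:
$A{\left(s,t \right)} = -2 + \left(-5 + s\right) \left(6 + t\right)$ ($A{\left(s,t \right)} = -2 + \left(s - 5\right) \left(t + 6\right) = -2 + \left(-5 + s\right) \left(6 + t\right)$)
$\frac{W{\left(A{\left(5,-3 \right)},-210 \right)}}{-18018} + \frac{8629}{43989} = - \frac{210}{-18018} + \frac{8629}{43989} = \left(-210\right) \left(- \frac{1}{18018}\right) + 8629 \cdot \frac{1}{43989} = \frac{5}{429} + \frac{8629}{43989} = \frac{39614}{190619}$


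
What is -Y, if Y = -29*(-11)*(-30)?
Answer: 9570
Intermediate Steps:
Y = -9570 (Y = 319*(-30) = -9570)
-Y = -1*(-9570) = 9570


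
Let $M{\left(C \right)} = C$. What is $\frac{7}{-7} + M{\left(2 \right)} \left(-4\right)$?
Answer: $-9$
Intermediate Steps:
$\frac{7}{-7} + M{\left(2 \right)} \left(-4\right) = \frac{7}{-7} + 2 \left(-4\right) = 7 \left(- \frac{1}{7}\right) - 8 = -1 - 8 = -9$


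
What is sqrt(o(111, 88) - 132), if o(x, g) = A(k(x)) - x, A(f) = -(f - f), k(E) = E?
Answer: 9*I*sqrt(3) ≈ 15.588*I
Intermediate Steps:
A(f) = 0 (A(f) = -1*0 = 0)
o(x, g) = -x (o(x, g) = 0 - x = -x)
sqrt(o(111, 88) - 132) = sqrt(-1*111 - 132) = sqrt(-111 - 132) = sqrt(-243) = 9*I*sqrt(3)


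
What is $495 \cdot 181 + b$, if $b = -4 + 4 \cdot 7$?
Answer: $89619$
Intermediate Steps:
$b = 24$ ($b = -4 + 28 = 24$)
$495 \cdot 181 + b = 495 \cdot 181 + 24 = 89595 + 24 = 89619$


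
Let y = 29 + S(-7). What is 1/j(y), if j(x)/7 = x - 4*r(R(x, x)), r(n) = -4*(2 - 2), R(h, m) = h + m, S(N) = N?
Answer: 1/154 ≈ 0.0064935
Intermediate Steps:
r(n) = 0 (r(n) = -4*0 = 0)
y = 22 (y = 29 - 7 = 22)
j(x) = 7*x (j(x) = 7*(x - 4*0) = 7*(x + 0) = 7*x)
1/j(y) = 1/(7*22) = 1/154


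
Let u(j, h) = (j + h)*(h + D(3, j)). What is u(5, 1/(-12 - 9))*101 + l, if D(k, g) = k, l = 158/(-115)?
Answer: 74823842/50715 ≈ 1475.4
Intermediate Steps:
l = -158/115 (l = 158*(-1/115) = -158/115 ≈ -1.3739)
u(j, h) = (3 + h)*(h + j) (u(j, h) = (j + h)*(h + 3) = (h + j)*(3 + h) = (3 + h)*(h + j))
u(5, 1/(-12 - 9))*101 + l = ((1/(-12 - 9))**2 + 3/(-12 - 9) + 3*5 + 5/(-12 - 9))*101 - 158/115 = ((1/(-21))**2 + 3/(-21) + 15 + 5/(-21))*101 - 158/115 = ((-1/21)**2 + 3*(-1/21) + 15 - 1/21*5)*101 - 158/115 = (1/441 - 1/7 + 15 - 5/21)*101 - 158/115 = (6448/441)*101 - 158/115 = 651248/441 - 158/115 = 74823842/50715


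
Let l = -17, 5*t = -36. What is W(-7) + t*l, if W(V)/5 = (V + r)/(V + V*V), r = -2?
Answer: 8493/70 ≈ 121.33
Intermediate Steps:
t = -36/5 (t = (1/5)*(-36) = -36/5 ≈ -7.2000)
W(V) = 5*(-2 + V)/(V + V**2) (W(V) = 5*((V - 2)/(V + V*V)) = 5*((-2 + V)/(V + V**2)) = 5*(-2 + V)/(V + V**2))
W(-7) + t*l = 5*(-2 - 7)/(-7*(1 - 7)) - 36/5*(-17) = 5*(-1/7)*(-9)/(-6) + 612/5 = 5*(-1/7)*(-1/6)*(-9) + 612/5 = -15/14 + 612/5 = 8493/70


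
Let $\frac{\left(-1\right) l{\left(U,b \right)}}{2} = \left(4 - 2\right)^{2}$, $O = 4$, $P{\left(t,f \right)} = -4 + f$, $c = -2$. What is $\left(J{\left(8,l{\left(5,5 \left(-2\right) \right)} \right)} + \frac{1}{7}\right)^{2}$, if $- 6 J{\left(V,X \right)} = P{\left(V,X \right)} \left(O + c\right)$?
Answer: $\frac{841}{49} \approx 17.163$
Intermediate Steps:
$l{\left(U,b \right)} = -8$ ($l{\left(U,b \right)} = - 2 \left(4 - 2\right)^{2} = - 2 \cdot 2^{2} = \left(-2\right) 4 = -8$)
$J{\left(V,X \right)} = \frac{4}{3} - \frac{X}{3}$ ($J{\left(V,X \right)} = - \frac{\left(-4 + X\right) \left(4 - 2\right)}{6} = - \frac{\left(-4 + X\right) 2}{6} = - \frac{-8 + 2 X}{6} = \frac{4}{3} - \frac{X}{3}$)
$\left(J{\left(8,l{\left(5,5 \left(-2\right) \right)} \right)} + \frac{1}{7}\right)^{2} = \left(\left(\frac{4}{3} - - \frac{8}{3}\right) + \frac{1}{7}\right)^{2} = \left(\left(\frac{4}{3} + \frac{8}{3}\right) + \frac{1}{7}\right)^{2} = \left(4 + \frac{1}{7}\right)^{2} = \left(\frac{29}{7}\right)^{2} = \frac{841}{49}$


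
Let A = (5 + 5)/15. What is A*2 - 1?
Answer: 1/3 ≈ 0.33333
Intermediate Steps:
A = 2/3 (A = 10*(1/15) = 2/3 ≈ 0.66667)
A*2 - 1 = (2/3)*2 - 1 = 4/3 - 1 = 1/3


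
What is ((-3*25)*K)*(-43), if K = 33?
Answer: 106425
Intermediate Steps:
((-3*25)*K)*(-43) = (-3*25*33)*(-43) = -75*33*(-43) = -2475*(-43) = 106425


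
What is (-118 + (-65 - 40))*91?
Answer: -20293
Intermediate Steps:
(-118 + (-65 - 40))*91 = (-118 - 105)*91 = -223*91 = -20293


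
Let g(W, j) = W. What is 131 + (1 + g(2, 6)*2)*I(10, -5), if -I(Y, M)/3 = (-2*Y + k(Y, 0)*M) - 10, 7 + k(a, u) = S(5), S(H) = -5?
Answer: -319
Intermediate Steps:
k(a, u) = -12 (k(a, u) = -7 - 5 = -12)
I(Y, M) = 30 + 6*Y + 36*M (I(Y, M) = -3*((-2*Y - 12*M) - 10) = -3*((-12*M - 2*Y) - 10) = -3*(-10 - 12*M - 2*Y) = 30 + 6*Y + 36*M)
131 + (1 + g(2, 6)*2)*I(10, -5) = 131 + (1 + 2*2)*(30 + 6*10 + 36*(-5)) = 131 + (1 + 4)*(30 + 60 - 180) = 131 + 5*(-90) = 131 - 450 = -319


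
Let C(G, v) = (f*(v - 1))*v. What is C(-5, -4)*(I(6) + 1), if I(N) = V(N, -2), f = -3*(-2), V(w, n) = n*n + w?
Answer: 1320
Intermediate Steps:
V(w, n) = w + n² (V(w, n) = n² + w = w + n²)
f = 6
I(N) = 4 + N (I(N) = N + (-2)² = N + 4 = 4 + N)
C(G, v) = v*(-6 + 6*v) (C(G, v) = (6*(v - 1))*v = (6*(-1 + v))*v = (-6 + 6*v)*v = v*(-6 + 6*v))
C(-5, -4)*(I(6) + 1) = (6*(-4)*(-1 - 4))*((4 + 6) + 1) = (6*(-4)*(-5))*(10 + 1) = 120*11 = 1320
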